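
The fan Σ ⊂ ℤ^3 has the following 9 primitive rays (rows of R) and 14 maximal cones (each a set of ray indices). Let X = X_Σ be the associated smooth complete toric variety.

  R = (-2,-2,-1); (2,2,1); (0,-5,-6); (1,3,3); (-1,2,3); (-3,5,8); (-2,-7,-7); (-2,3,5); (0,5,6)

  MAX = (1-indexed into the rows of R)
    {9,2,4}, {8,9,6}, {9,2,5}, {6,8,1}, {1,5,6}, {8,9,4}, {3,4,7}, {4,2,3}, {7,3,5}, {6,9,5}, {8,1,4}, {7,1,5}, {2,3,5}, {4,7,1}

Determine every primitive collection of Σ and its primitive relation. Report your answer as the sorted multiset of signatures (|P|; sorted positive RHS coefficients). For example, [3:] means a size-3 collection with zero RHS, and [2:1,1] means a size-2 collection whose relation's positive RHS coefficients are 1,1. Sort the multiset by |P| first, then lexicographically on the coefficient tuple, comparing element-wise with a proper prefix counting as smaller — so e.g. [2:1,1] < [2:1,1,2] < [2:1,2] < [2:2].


15 minimal non-faces of Δ(Σ) (on 9 rays):

  P = {1,2}:  v_{1} + v_{2} = 0  ⟹  sig = [2:]
  P = {3,9}:  v_{3} + v_{9} = 0  ⟹  sig = [2:]
  P = {1,3}:  v_{1} + v_{3} = v_{7}  ⟹  sig = [2:1]
  P = {1,9}:  v_{1} + v_{9} = v_{8}  ⟹  sig = [2:1]
  P = {2,7}:  v_{2} + v_{7} = v_{3}  ⟹  sig = [2:1]
  P = {2,8}:  v_{2} + v_{8} = v_{9}  ⟹  sig = [2:1]
  P = {3,8}:  v_{3} + v_{8} = v_{1}  ⟹  sig = [2:1]
  P = {4,5}:  v_{4} + v_{5} = v_{9}  ⟹  sig = [2:1]
  P = {5,8}:  v_{5} + v_{8} = v_{6}  ⟹  sig = [2:1]
  P = {7,9}:  v_{7} + v_{9} = v_{1}  ⟹  sig = [2:1]
  P = {2,6}:  v_{2} + v_{6} = v_{5} + v_{9}  ⟹  sig = [2:1,1]
  P = {3,6}:  v_{3} + v_{6} = v_{1} + v_{5}  ⟹  sig = [2:1,1]
  P = {4,6}:  v_{4} + v_{6} = v_{8} + v_{9}  ⟹  sig = [2:1,1]
  P = {6,7}:  v_{6} + v_{7} = 2·v_{1} + v_{5}  ⟹  sig = [2:1,2]
  P = {7,8}:  v_{7} + v_{8} = 2·v_{1}  ⟹  sig = [2:2]

Sorted signature multiset PRS(X):
    |P|=2: 15 collections, coeffs (), (), (1), (1), (1), (1), (1), (1), (1), (1), (1,1), (1,1), (1,1), (1,2), (2)


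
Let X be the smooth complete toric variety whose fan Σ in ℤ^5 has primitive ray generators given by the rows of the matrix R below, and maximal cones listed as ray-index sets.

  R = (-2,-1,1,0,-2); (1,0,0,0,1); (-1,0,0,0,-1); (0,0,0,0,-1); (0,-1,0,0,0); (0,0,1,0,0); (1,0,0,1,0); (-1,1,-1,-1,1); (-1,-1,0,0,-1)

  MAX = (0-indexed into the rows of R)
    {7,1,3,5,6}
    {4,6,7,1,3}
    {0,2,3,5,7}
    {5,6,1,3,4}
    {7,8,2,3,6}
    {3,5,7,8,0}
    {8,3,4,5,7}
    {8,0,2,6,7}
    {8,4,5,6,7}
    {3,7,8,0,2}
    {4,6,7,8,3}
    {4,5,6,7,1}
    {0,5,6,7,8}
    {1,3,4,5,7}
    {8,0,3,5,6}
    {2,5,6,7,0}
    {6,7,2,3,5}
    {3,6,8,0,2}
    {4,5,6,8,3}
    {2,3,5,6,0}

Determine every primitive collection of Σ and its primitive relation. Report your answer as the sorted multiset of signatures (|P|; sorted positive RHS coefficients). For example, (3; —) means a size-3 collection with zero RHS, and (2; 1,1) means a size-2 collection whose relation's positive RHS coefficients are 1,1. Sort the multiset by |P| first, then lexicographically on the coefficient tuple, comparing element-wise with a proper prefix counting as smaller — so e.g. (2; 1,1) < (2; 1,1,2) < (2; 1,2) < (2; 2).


Minimal non-faces — 9 found among 9 rays, 20 max cones:

  P={1,2}:  v_{1} + v_{2} = 0  ⇒ sig = (2; —)
  P={1,8}:  v_{1} + v_{8} = v_{4}  ⇒ sig = (2; 1)
  P={2,4}:  v_{2} + v_{4} = v_{8}  ⇒ sig = (2; 1)
  P={0,1}:  v_{0} + v_{1} = v_{5} + v_{8}  ⇒ sig = (2; 1,1)
  P={0,4}:  v_{0} + v_{4} = v_{5} + 2·v_{8}  ⇒ sig = (2; 1,2)
  P={2,5,8}:  v_{2} + v_{5} + v_{8} = v_{0}  ⇒ sig = (3; 1)
  P={0,3,6,7}:  v_{0} + v_{3} + v_{6} + v_{7} = 2·v_{2}  ⇒ sig = (4; 2)
  P={3,4,5,6,7}:  v_{3} + v_{4} + v_{5} + v_{6} + v_{7} = 0  ⇒ sig = (5; —)
  P={3,5,6,7,8}:  v_{3} + v_{5} + v_{6} + v_{7} + v_{8} = v_{2}  ⇒ sig = (5; 1)

Sorted signature multiset PRS(X):
    (2; —)
    (2; 1)
    (2; 1)
    (2; 1,1)
    (2; 1,2)
    (3; 1)
    (4; 2)
    (5; —)
    (5; 1)


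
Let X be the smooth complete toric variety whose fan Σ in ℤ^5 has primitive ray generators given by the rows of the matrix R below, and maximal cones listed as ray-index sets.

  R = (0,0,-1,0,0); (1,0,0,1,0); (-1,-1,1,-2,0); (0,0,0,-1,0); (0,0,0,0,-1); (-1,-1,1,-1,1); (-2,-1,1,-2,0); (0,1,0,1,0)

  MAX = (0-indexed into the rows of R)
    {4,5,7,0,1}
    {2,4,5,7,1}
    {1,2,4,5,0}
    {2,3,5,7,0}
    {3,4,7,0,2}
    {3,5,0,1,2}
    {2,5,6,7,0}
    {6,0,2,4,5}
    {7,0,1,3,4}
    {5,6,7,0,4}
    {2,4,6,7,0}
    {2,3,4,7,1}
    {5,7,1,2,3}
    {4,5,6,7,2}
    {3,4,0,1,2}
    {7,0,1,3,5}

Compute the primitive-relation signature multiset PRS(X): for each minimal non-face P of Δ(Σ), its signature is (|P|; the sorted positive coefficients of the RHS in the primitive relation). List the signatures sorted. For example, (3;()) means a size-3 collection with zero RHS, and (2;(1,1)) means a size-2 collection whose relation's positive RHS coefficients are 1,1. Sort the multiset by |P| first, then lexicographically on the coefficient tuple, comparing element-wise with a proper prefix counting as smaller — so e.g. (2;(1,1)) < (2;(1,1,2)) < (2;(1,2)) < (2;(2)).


Minimal non-faces — 5 found among 8 rays, 16 max cones:

  P = {1,6}:  v_{1} + v_{6} = v_{4} + v_{5}  ⇒ sig = (2;(1,1))
  P = {3,6}:  v_{3} + v_{6} = v_{0} + 2·v_{2} + v_{7}  ⇒ sig = (2;(1,1,2))
  P = {3,4,5}:  v_{3} + v_{4} + v_{5} = v_{2}  ⇒ sig = (3;(1))
  P = {0,1,2,7}:  v_{0} + v_{1} + v_{2} + v_{7} = 0  ⇒ sig = (4;())
  P = {0,2,4,5,7}:  v_{0} + v_{2} + v_{4} + v_{5} + v_{7} = v_{6}  ⇒ sig = (5;(1))

Signatures (|P|; sorted positive RHS coefficients), sorted:
{ (2;(1,1)),  (2;(1,1,2)),  (3;(1)),  (4;()),  (5;(1)) }


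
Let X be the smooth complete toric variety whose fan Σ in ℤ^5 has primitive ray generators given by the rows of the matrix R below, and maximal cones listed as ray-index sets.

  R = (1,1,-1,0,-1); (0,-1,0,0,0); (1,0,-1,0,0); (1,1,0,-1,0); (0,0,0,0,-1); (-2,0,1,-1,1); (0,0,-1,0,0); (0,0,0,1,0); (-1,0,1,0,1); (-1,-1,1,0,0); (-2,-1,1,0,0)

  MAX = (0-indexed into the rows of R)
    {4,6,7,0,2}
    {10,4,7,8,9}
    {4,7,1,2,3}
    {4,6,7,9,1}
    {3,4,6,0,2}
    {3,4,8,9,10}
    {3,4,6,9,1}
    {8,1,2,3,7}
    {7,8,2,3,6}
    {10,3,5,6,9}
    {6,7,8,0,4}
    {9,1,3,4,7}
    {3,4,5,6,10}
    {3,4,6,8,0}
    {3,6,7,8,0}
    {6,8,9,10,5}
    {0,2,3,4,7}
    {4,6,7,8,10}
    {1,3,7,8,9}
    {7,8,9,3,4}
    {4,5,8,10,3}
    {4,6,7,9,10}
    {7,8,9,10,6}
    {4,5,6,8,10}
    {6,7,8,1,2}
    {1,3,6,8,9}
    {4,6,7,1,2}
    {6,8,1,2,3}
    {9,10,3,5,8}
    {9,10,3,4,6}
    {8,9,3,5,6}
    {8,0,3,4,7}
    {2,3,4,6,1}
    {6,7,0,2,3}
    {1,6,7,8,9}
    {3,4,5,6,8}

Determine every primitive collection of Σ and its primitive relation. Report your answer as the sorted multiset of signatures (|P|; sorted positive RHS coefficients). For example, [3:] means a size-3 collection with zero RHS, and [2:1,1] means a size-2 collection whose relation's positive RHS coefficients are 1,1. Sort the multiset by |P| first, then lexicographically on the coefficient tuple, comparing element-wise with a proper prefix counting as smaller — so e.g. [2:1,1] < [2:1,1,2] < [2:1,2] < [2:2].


Primitive collections (20):

  {0,9}:  v_{0} + v_{9} = v_{4}  ⇒ sig = [2:1]
  {2,9}:  v_{2} + v_{9} = v_{1}  ⇒ sig = [2:1]
  {0,1}:  v_{0} + v_{1} = v_{2} + v_{4}  ⇒ sig = [2:1,1]
  {2,10}:  v_{2} + v_{10} = v_{6} + v_{9}  ⇒ sig = [2:1,1]
  {2,5}:  v_{2} + v_{5} = v_{3} + 2·v_{6} + v_{8} + v_{9}  ⇒ sig = [2:1,1,1,2]
  {0,10}:  v_{0} + v_{10} = 2·v_{4} + v_{6} + v_{8}  ⇒ sig = [2:1,1,2]
  {5,7}:  v_{5} + v_{7} = v_{4} + v_{6} + 2·v_{8}  ⇒ sig = [2:1,1,2]
  {1,5}:  v_{1} + v_{5} = v_{3} + 2·v_{6} + v_{8} + 2·v_{9}  ⇒ sig = [2:1,1,2,2]
  {1,10}:  v_{1} + v_{10} = v_{6} + 2·v_{9}  ⇒ sig = [2:1,2]
  {0,5}:  v_{0} + v_{5} = v_{3} + 2·v_{4} + 2·v_{6} + 2·v_{8}  ⇒ sig = [2:1,2,2,2]
  {2,4,8}:  v_{2} + v_{4} + v_{8} = 0  ⇒ sig = [3:]
  {1,4,8}:  v_{1} + v_{4} + v_{8} = v_{9}  ⇒ sig = [3:1]
  {3,7,10}:  v_{3} + v_{7} + v_{10} = v_{4} + v_{8}  ⇒ sig = [3:1,1]
  {0,2,8}:  v_{0} + v_{2} + v_{8} = v_{3} + v_{6} + v_{7}  ⇒ sig = [3:1,1,1]
  {4,5,9}:  v_{4} + v_{5} + v_{9} = v_{3} + 2·v_{10}  ⇒ sig = [3:1,2]
  {3,6,7,9}:  v_{3} + v_{6} + v_{7} + v_{9} = 0  ⇒ sig = [4:]
  {1,3,6,7}:  v_{1} + v_{3} + v_{6} + v_{7} = v_{2}  ⇒ sig = [4:1]
  {3,4,6,7}:  v_{3} + v_{4} + v_{6} + v_{7} = v_{0}  ⇒ sig = [4:1]
  {3,6,8,10}:  v_{3} + v_{6} + v_{8} + v_{10} = v_{5}  ⇒ sig = [4:1]
  {4,6,8,9}:  v_{4} + v_{6} + v_{8} + v_{9} = v_{10}  ⇒ sig = [4:1]

Sorted signature multiset PRS(X):
[[2:1], [2:1], [2:1,1], [2:1,1], [2:1,1,1,2], [2:1,1,2], [2:1,1,2], [2:1,1,2,2], [2:1,2], [2:1,2,2,2], [3:], [3:1], [3:1,1], [3:1,1,1], [3:1,2], [4:], [4:1], [4:1], [4:1], [4:1]]


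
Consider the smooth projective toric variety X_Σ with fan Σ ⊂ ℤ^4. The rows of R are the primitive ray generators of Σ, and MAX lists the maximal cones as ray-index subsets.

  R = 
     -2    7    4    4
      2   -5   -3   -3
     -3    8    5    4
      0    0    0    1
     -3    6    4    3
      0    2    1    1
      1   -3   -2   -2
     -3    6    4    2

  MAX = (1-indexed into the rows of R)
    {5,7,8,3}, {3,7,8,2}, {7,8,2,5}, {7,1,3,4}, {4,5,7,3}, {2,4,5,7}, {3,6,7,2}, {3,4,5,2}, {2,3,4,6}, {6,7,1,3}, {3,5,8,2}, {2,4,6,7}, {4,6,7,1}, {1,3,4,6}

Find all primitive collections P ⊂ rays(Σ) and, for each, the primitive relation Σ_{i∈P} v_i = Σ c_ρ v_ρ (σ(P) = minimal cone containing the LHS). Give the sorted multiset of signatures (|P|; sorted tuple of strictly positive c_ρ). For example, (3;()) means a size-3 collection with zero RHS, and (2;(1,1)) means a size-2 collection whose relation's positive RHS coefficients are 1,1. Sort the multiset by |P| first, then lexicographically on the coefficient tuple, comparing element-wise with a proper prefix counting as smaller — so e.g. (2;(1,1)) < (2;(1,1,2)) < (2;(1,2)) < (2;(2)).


9 minimal non-faces of Δ(Σ) (on 8 rays):

  P = {1,2}:  v_{1} + v_{2} = v_{6}  →  sig = (2;(1))
  P = {4,8}:  v_{4} + v_{8} = v_{5}  →  sig = (2;(1))
  P = {5,6}:  v_{5} + v_{6} = v_{3}  →  sig = (2;(1))
  P = {1,5}:  v_{1} + v_{5} = 2·v_{3} + v_{4} + v_{7}  →  sig = (2;(1,1,2))
  P = {6,8}:  v_{6} + v_{8} = v_{2} + 2·v_{3} + v_{7}  →  sig = (2;(1,1,2))
  P = {1,8}:  v_{1} + v_{8} = 2·v_{3} + v_{7}  →  sig = (2;(1,2))
  P = {2,3,4,7}:  v_{2} + v_{3} + v_{4} + v_{7} = 0  →  sig = (4;())
  P = {2,3,5,7}:  v_{2} + v_{3} + v_{5} + v_{7} = v_{8}  →  sig = (4;(1))
  P = {3,4,6,7}:  v_{3} + v_{4} + v_{6} + v_{7} = v_{1}  →  sig = (4;(1))

Hence PRS(X_Σ) =
    |P|=2: 6 collections, coeffs (1), (1), (1), (1,1,2), (1,1,2), (1,2)
    |P|=4: 3 collections, coeffs (), (1), (1)


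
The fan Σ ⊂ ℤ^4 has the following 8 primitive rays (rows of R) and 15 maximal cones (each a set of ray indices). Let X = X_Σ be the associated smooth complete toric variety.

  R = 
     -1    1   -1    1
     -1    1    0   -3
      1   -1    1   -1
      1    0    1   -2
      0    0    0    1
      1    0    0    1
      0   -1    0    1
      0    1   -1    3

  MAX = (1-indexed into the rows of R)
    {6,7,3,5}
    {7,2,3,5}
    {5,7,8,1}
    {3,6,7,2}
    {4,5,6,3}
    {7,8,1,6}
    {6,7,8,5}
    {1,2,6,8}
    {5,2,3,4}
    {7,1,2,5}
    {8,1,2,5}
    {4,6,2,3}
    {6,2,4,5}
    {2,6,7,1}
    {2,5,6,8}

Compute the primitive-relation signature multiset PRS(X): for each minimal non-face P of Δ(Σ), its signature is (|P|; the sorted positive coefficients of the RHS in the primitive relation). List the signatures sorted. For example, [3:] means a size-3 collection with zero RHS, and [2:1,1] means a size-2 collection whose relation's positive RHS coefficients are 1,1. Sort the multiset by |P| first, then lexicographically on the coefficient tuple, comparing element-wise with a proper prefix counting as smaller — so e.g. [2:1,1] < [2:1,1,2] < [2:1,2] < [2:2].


9 collections generate NE(X_Σ); each relation:

  P = {1,3}:  v_{1} + v_{3} = 0  →  sig = [2:]
  P = {4,7}:  v_{4} + v_{7} = v_{3}  →  sig = [2:1]
  P = {3,8}:  v_{3} + v_{8} = v_{5} + v_{6}  →  sig = [2:1,1]
  P = {1,4}:  v_{1} + v_{4} = v_{2} + v_{5} + v_{6}  →  sig = [2:1,1,1]
  P = {4,8}:  v_{4} + v_{8} = v_{2} + 2·v_{5} + 2·v_{6}  →  sig = [2:1,2,2]
  P = {1,5,6}:  v_{1} + v_{5} + v_{6} = v_{8}  →  sig = [3:1]
  P = {2,7,8}:  v_{2} + v_{7} + v_{8} = v_{1}  →  sig = [3:1]
  P = {2,5,6,7}:  v_{2} + v_{5} + v_{6} + v_{7} = 0  →  sig = [4:]
  P = {2,3,5,6}:  v_{2} + v_{3} + v_{5} + v_{6} = v_{4}  →  sig = [4:1]

so the primitive-relation signature multiset is
[[2:], [2:1], [2:1,1], [2:1,1,1], [2:1,2,2], [3:1], [3:1], [4:], [4:1]]


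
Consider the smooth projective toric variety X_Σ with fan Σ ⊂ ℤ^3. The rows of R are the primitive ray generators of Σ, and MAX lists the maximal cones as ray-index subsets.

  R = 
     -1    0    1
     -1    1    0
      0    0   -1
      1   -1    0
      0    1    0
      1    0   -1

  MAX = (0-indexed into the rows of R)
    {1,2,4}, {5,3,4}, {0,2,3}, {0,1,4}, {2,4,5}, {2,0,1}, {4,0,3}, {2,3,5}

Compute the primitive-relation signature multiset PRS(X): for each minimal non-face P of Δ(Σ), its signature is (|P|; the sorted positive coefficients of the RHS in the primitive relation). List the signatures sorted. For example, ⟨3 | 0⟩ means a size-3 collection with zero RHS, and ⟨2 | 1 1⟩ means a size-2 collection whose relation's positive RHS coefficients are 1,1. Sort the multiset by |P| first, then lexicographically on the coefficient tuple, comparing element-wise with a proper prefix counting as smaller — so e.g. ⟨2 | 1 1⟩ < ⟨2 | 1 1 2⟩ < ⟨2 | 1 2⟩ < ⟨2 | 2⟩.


5 collections generate NE(X_Σ); each relation:

  P = {0,5}:  v_{0} + v_{5} = 0 ; sig = ⟨2 | 0⟩
  P = {1,3}:  v_{1} + v_{3} = 0 ; sig = ⟨2 | 0⟩
  P = {1,5}:  v_{1} + v_{5} = v_{2} + v_{4} ; sig = ⟨2 | 1 1⟩
  P = {0,2,4}:  v_{0} + v_{2} + v_{4} = v_{1} ; sig = ⟨3 | 1⟩
  P = {2,3,4}:  v_{2} + v_{3} + v_{4} = v_{5} ; sig = ⟨3 | 1⟩

Hence PRS(X_Σ) =
{ ⟨2 | 0⟩ ×2,  ⟨2 | 1 1⟩,  ⟨3 | 1⟩ ×2 }


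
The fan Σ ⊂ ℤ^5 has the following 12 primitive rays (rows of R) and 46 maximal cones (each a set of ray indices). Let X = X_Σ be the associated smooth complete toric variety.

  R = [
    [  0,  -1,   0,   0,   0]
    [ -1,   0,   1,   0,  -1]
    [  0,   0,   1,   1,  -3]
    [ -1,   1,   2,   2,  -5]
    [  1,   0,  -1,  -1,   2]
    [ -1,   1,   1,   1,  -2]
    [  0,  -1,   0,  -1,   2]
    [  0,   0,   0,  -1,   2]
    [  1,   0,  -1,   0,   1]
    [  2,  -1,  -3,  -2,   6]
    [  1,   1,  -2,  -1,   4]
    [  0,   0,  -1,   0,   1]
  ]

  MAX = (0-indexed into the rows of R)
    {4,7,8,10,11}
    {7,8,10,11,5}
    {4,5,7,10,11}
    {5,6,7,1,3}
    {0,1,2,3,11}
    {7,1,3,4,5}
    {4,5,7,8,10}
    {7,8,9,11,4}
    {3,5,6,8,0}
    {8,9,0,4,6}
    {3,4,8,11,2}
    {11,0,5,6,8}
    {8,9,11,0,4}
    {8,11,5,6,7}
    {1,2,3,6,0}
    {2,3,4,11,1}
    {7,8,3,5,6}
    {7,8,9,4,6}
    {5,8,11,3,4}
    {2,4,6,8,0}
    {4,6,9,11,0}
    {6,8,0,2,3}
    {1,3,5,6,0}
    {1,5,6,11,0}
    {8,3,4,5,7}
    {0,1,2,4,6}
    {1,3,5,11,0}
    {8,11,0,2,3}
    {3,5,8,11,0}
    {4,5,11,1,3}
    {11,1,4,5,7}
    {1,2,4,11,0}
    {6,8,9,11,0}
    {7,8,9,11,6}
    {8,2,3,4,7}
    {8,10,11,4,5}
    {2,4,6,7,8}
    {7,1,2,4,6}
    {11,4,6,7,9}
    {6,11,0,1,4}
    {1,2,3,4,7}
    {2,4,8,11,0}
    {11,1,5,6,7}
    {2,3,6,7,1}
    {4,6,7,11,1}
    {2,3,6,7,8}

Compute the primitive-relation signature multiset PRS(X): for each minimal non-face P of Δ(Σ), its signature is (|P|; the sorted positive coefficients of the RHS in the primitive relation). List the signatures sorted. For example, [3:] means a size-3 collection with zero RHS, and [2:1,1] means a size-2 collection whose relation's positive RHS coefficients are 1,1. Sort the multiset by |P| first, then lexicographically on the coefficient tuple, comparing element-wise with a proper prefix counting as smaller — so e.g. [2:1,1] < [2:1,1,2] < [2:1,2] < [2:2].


Δ(Σ) — 12 vertices, 23 min non-faces:

  • {1,8}:  v_{1} + v_{8} = 0 ; sig = [2:]
  • {0,7}:  v_{0} + v_{7} = v_{6} ; sig = [2:1]
  • {2,5}:  v_{2} + v_{5} = v_{3} ; sig = [2:1]
  • {3,9}:  v_{3} + v_{9} = v_{8} ; sig = [2:1]
  • {0,10}:  v_{0} + v_{10} = v_{7} + v_{8} + v_{11} ; sig = [2:1,1,1]
  • {1,9}:  v_{1} + v_{9} = v_{4} + v_{6} + v_{11} ; sig = [2:1,1,1]
  • {2,9}:  v_{2} + v_{9} = v_{0} + v_{4} + v_{8} ; sig = [2:1,1,1]
  • {2,10}:  v_{2} + v_{10} = v_{4} + v_{5} + v_{8} ; sig = [2:1,1,1]
  • {5,9}:  v_{5} + v_{9} = v_{7} + v_{8} + v_{11} ; sig = [2:1,1,1]
  • {1,10}:  v_{1} + v_{10} = v_{4} + v_{5} + v_{7} + v_{11} ; sig = [2:1,1,1,1]
  • {3,10}:  v_{3} + v_{10} = v_{4} + 2·v_{5} + v_{8} ; sig = [2:1,1,2]
  • {6,10}:  v_{6} + v_{10} = 2·v_{7} + v_{8} + v_{11} ; sig = [2:1,1,2]
  • {9,10}:  v_{9} + v_{10} = v_{4} + 2·v_{7} + 2·v_{8} + 2·v_{11} ; sig = [2:1,2,2,2]
  • {0,4,5}:  v_{0} + v_{4} + v_{5} = 0 ; sig = [3:]
  • {2,7,11}:  v_{2} + v_{7} + v_{11} = 0 ; sig = [3:]
  • {0,3,4}:  v_{0} + v_{3} + v_{4} = v_{2} ; sig = [3:1]
  • {2,6,11}:  v_{2} + v_{6} + v_{11} = v_{0} ; sig = [3:1]
  • {3,7,11}:  v_{3} + v_{7} + v_{11} = v_{5} ; sig = [3:1]
  • {4,5,6}:  v_{4} + v_{5} + v_{6} = v_{7} ; sig = [3:1]
  • {3,4,6}:  v_{3} + v_{4} + v_{6} = v_{2} + v_{7} ; sig = [3:1,1]
  • {3,6,11}:  v_{3} + v_{6} + v_{11} = v_{0} + v_{5} ; sig = [3:1,1]
  • {4,6,8,11}:  v_{4} + v_{6} + v_{8} + v_{11} = v_{9} ; sig = [4:1]
  • {4,5,7,8,11}:  v_{4} + v_{5} + v_{7} + v_{8} + v_{11} = v_{10} ; sig = [5:1]

so the primitive-relation signature multiset is
    [2:]
    [2:1]
    [2:1]
    [2:1]
    [2:1,1,1]
    [2:1,1,1]
    [2:1,1,1]
    [2:1,1,1]
    [2:1,1,1]
    [2:1,1,1,1]
    [2:1,1,2]
    [2:1,1,2]
    [2:1,2,2,2]
    [3:]
    [3:]
    [3:1]
    [3:1]
    [3:1]
    [3:1]
    [3:1,1]
    [3:1,1]
    [4:1]
    [5:1]


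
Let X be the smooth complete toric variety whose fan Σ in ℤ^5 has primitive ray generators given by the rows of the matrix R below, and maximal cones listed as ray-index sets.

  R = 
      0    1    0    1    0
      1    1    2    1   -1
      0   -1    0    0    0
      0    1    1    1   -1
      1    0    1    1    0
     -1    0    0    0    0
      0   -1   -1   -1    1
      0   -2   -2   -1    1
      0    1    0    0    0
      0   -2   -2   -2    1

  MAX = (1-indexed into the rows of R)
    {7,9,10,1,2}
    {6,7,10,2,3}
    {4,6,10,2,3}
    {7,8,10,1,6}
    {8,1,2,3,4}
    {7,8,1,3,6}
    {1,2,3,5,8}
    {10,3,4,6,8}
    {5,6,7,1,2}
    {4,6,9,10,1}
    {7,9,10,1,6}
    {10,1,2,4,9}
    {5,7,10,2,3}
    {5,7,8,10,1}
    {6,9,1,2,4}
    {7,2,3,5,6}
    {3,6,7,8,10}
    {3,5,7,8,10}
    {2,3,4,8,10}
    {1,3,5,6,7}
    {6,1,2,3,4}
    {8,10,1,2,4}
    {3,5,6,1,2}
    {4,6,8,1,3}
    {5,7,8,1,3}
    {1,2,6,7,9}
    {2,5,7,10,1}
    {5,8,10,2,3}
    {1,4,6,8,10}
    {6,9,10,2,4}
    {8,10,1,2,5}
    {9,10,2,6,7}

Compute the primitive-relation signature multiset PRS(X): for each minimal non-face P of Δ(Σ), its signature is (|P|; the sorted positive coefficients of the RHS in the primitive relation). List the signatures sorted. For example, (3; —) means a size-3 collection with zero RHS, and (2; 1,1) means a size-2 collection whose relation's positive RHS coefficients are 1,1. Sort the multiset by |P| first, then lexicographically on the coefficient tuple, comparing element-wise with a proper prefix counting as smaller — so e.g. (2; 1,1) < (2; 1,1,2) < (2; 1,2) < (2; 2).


12 minimal non-faces of Δ(Σ) (on 10 rays):

  P={3,9}:  v_{3} + v_{9} = 0 ; sig = (2; —)
  P={4,7}:  v_{4} + v_{7} = 0 ; sig = (2; —)
  P={8,9}:  v_{8} + v_{9} = v_{1} + v_{10} ; sig = (2; 1,1)
  P={4,5}:  v_{4} + v_{5} = v_{1} + v_{2} + v_{3} ; sig = (2; 1,1,1)
  P={5,9}:  v_{5} + v_{9} = v_{1} + v_{2} + v_{7} ; sig = (2; 1,1,1)
  P={1,3,10}:  v_{1} + v_{3} + v_{10} = v_{8} ; sig = (3; 1)
  P={2,6,8}:  v_{2} + v_{6} + v_{8} = v_{3} ; sig = (3; 1)
  P={2,7,8}:  v_{2} + v_{7} + v_{8} = v_{5} + v_{10} ; sig = (3; 1,1)
  P={5,6,10}:  v_{5} + v_{6} + v_{10} = v_{3} + v_{7} ; sig = (3; 1,1)
  P={5,6,8}:  v_{5} + v_{6} + v_{8} = v_{1} + 2·v_{3} + v_{7} ; sig = (3; 1,1,2)
  P={1,2,6,10}:  v_{1} + v_{2} + v_{6} + v_{10} = 0 ; sig = (4; —)
  P={1,2,3,7}:  v_{1} + v_{2} + v_{3} + v_{7} = v_{5} ; sig = (4; 1)

Sorted signature multiset PRS(X):
{ (2; —) ×2,  (2; 1,1),  (2; 1,1,1) ×2,  (3; 1) ×2,  (3; 1,1) ×2,  (3; 1,1,2),  (4; —),  (4; 1) }


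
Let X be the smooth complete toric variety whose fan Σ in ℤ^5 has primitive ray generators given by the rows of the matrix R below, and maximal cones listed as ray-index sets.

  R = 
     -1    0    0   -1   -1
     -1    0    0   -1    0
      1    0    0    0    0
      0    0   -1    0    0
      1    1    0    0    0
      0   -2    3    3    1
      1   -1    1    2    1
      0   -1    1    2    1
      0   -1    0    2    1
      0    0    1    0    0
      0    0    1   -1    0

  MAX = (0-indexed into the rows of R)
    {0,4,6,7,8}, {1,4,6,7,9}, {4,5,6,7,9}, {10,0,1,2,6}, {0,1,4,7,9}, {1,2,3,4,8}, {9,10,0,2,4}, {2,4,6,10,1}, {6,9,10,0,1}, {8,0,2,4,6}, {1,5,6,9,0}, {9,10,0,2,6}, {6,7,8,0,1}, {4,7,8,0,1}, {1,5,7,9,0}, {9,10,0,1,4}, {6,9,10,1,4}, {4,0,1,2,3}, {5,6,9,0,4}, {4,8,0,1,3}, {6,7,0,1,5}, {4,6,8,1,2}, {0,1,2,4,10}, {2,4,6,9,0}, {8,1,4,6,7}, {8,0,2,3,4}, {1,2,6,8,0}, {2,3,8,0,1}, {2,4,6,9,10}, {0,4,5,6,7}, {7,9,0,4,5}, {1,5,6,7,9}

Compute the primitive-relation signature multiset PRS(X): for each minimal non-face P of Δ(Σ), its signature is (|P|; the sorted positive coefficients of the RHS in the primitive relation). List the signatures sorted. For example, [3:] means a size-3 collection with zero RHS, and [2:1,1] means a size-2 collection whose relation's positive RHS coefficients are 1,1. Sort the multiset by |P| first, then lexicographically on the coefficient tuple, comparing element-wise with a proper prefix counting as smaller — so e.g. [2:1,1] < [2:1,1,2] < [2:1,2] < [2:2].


The 18 primitive collections of Σ (r=11, n=5):

  P = {3,9}:  v_{3} + v_{9} = 0  ⟹  sig = [2:]
  P = {2,7}:  v_{2} + v_{7} = v_{6}  ⟹  sig = [2:1]
  P = {3,7}:  v_{3} + v_{7} = v_{8}  ⟹  sig = [2:1]
  P = {8,9}:  v_{8} + v_{9} = v_{7}  ⟹  sig = [2:1]
  P = {3,6}:  v_{3} + v_{6} = v_{2} + v_{8}  ⟹  sig = [2:1,1]
  P = {3,10}:  v_{3} + v_{10} = v_{1} + v_{2}  ⟹  sig = [2:1,1]
  P = {8,10}:  v_{8} + v_{10} = v_{1} + v_{6}  ⟹  sig = [2:1,1]
  P = {3,5}:  v_{3} + v_{5} = v_{0} + v_{6} + v_{7}  ⟹  sig = [2:1,1,1]
  P = {7,10}:  v_{7} + v_{10} = v_{1} + v_{6} + v_{9}  ⟹  sig = [2:1,1,1]
  P = {2,5}:  v_{2} + v_{5} = v_{0} + 2·v_{6} + v_{9}  ⟹  sig = [2:1,1,2]
  P = {5,8}:  v_{5} + v_{8} = v_{0} + v_{6} + 2·v_{7}  ⟹  sig = [2:1,1,2]
  P = {5,10}:  v_{5} + v_{10} = v_{0} + v_{1} + 2·v_{6} + 2·v_{9}  ⟹  sig = [2:1,1,2,2]
  P = {1,2,9}:  v_{1} + v_{2} + v_{9} = v_{10}  ⟹  sig = [3:1]
  P = {1,4,5}:  v_{1} + v_{4} + v_{5} = v_{7} + 2·v_{9}  ⟹  sig = [3:1,2]
  P = {0,1,4,6}:  v_{0} + v_{1} + v_{4} + v_{6} = v_{9}  ⟹  sig = [4:1]
  P = {0,6,7,9}:  v_{0} + v_{6} + v_{7} + v_{9} = v_{5}  ⟹  sig = [4:1]
  P = {0,4,6,10}:  v_{0} + v_{4} + v_{6} + v_{10} = v_{2} + 2·v_{9}  ⟹  sig = [4:1,2]
  P = {0,1,2,4,8}:  v_{0} + v_{1} + v_{2} + v_{4} + v_{8} = 0  ⟹  sig = [5:]

so the primitive-relation signature multiset is
[[2:], [2:1], [2:1], [2:1], [2:1,1], [2:1,1], [2:1,1], [2:1,1,1], [2:1,1,1], [2:1,1,2], [2:1,1,2], [2:1,1,2,2], [3:1], [3:1,2], [4:1], [4:1], [4:1,2], [5:]]


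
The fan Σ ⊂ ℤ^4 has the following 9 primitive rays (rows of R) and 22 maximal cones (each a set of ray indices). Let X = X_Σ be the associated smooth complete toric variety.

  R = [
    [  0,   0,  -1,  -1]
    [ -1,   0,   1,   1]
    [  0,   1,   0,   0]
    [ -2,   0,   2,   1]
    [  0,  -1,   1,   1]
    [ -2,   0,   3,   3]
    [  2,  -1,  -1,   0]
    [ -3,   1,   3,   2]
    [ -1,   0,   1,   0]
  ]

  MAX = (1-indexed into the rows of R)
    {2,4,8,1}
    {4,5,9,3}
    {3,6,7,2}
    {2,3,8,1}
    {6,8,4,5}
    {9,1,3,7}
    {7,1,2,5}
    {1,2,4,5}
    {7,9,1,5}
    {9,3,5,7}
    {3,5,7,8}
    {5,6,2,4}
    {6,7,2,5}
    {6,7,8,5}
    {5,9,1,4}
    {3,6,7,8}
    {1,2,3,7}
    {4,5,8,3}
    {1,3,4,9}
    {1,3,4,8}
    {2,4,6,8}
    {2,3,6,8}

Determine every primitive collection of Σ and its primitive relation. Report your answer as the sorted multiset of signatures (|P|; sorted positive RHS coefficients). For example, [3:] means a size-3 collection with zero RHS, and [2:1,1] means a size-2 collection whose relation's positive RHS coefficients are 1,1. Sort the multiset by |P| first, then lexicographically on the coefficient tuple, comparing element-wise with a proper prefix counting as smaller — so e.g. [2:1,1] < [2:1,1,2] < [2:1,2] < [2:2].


|primitive collections| = 14. Relations:

  P = {2,9}:  v_{2} + v_{9} = v_{4}  so sig = [2:1]
  P = {4,7}:  v_{4} + v_{7} = v_{5}  so sig = [2:1]
  P = {6,9}:  v_{6} + v_{9} = v_{5} + v_{8}  so sig = [2:1,1]
  P = {8,9}:  v_{8} + v_{9} = v_{3} + 2·v_{4}  so sig = [2:1,2]
  P = {1,6}:  v_{1} + v_{6} = 2·v_{2}  so sig = [2:2]
  P = {1,3,5}:  v_{1} + v_{3} + v_{5} = 0  so sig = [3:]
  P = {1,7,8}:  v_{1} + v_{7} + v_{8} = v_{2}  so sig = [3:1]
  P = {2,3,4}:  v_{2} + v_{3} + v_{4} = v_{8}  so sig = [3:1]
  P = {2,7,8}:  v_{2} + v_{7} + v_{8} = v_{6}  so sig = [3:1]
  P = {1,5,8}:  v_{1} + v_{5} + v_{8} = v_{2} + v_{4}  so sig = [3:1,1]
  P = {2,3,5}:  v_{2} + v_{3} + v_{5} = v_{7} + v_{8}  so sig = [3:1,1]
  P = {2,5,8}:  v_{2} + v_{5} + v_{8} = v_{4} + v_{6}  so sig = [3:1,1]
  P = {3,4,6}:  v_{3} + v_{4} + v_{6} = v_{7} + 2·v_{8}  so sig = [3:1,2]
  P = {3,5,6}:  v_{3} + v_{5} + v_{6} = 2·v_{7} + 2·v_{8}  so sig = [3:2,2]

Sorted signature multiset PRS(X):
    [2:1]
    [2:1]
    [2:1,1]
    [2:1,2]
    [2:2]
    [3:]
    [3:1]
    [3:1]
    [3:1]
    [3:1,1]
    [3:1,1]
    [3:1,1]
    [3:1,2]
    [3:2,2]


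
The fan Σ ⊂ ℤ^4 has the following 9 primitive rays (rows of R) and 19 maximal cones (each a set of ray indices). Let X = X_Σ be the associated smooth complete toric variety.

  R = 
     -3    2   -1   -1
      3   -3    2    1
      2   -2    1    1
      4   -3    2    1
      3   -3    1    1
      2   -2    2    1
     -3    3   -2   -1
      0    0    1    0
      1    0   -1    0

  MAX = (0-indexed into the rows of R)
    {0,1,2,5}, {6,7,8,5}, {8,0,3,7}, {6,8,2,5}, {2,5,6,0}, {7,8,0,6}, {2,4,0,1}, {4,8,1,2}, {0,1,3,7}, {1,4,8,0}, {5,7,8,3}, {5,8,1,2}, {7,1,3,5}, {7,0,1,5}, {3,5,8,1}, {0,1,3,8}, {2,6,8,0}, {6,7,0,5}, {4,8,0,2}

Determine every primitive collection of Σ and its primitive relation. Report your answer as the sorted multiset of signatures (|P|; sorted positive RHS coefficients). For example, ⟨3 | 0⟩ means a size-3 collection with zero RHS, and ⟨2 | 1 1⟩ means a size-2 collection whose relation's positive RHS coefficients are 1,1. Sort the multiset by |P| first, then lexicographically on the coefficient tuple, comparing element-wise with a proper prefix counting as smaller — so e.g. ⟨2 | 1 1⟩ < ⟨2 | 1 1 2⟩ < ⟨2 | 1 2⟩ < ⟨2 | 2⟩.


Δ(Σ) — 9 vertices, 12 min non-faces:

  • {1,6}:  v_{1} + v_{6} = 0  →  sig = ⟨2 | 0⟩
  • {2,7}:  v_{2} + v_{7} = v_{5}  →  sig = ⟨2 | 1⟩
  • {4,7}:  v_{4} + v_{7} = v_{1}  →  sig = ⟨2 | 1⟩
  • {3,6}:  v_{3} + v_{6} = v_{7} + v_{8}  →  sig = ⟨2 | 1 1⟩
  • {4,5}:  v_{4} + v_{5} = v_{1} + v_{2}  →  sig = ⟨2 | 1 1⟩
  • {2,3}:  v_{2} + v_{3} = v_{1} + v_{5} + v_{8}  →  sig = ⟨2 | 1 1 1⟩
  • {4,6}:  v_{4} + v_{6} = v_{0} + v_{2} + v_{8}  →  sig = ⟨2 | 1 1 1⟩
  • {3,4}:  v_{3} + v_{4} = 2·v_{1} + v_{8}  →  sig = ⟨2 | 1 2⟩
  • {0,5,8}:  v_{0} + v_{5} + v_{8} = 0  →  sig = ⟨3 | 0⟩
  • {1,7,8}:  v_{1} + v_{7} + v_{8} = v_{3}  →  sig = ⟨3 | 1⟩
  • {0,3,5}:  v_{0} + v_{3} + v_{5} = v_{1} + v_{7}  →  sig = ⟨3 | 1 1⟩
  • {0,1,2,8}:  v_{0} + v_{1} + v_{2} + v_{8} = v_{4}  →  sig = ⟨4 | 1⟩

so the primitive-relation signature multiset is
    ⟨2 | 0⟩
    ⟨2 | 1⟩
    ⟨2 | 1⟩
    ⟨2 | 1 1⟩
    ⟨2 | 1 1⟩
    ⟨2 | 1 1 1⟩
    ⟨2 | 1 1 1⟩
    ⟨2 | 1 2⟩
    ⟨3 | 0⟩
    ⟨3 | 1⟩
    ⟨3 | 1 1⟩
    ⟨4 | 1⟩


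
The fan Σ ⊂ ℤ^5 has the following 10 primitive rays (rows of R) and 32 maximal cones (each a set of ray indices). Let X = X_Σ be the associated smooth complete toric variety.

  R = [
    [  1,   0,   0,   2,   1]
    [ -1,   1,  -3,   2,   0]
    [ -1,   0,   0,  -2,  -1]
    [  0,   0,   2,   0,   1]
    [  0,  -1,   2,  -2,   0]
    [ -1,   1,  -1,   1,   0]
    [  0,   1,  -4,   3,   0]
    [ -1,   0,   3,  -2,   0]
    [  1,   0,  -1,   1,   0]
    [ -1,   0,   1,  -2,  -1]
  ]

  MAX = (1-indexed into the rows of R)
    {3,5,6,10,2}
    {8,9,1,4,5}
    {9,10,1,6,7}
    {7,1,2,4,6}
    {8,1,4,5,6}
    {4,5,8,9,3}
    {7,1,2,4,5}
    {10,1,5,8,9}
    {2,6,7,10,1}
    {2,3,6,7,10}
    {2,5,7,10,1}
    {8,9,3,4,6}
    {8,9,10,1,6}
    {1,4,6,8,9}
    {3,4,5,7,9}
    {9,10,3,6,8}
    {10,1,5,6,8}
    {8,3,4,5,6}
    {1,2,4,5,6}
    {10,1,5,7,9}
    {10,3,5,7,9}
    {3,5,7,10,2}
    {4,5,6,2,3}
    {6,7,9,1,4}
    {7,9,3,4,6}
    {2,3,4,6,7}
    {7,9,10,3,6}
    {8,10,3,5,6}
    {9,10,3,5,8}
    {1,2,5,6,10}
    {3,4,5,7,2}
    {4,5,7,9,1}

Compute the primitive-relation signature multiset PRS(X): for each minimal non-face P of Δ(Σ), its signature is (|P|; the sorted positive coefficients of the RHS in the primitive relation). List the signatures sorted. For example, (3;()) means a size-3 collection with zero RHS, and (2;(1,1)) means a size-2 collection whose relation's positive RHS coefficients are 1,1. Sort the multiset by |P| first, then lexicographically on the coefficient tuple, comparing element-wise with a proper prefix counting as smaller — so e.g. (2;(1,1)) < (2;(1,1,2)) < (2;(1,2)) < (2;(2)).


The 7 primitive collections of Σ (r=10, n=5):

  P = {1,3}:  v_{1} + v_{3} = 0  ⟹  sig = (2;())
  P = {2,9}:  v_{2} + v_{9} = v_{7}  ⟹  sig = (2;(1))
  P = {4,10}:  v_{4} + v_{10} = v_{8}  ⟹  sig = (2;(1))
  P = {7,8}:  v_{7} + v_{8} = v_{6}  ⟹  sig = (2;(1))
  P = {2,8}:  v_{2} + v_{8} = v_{5} + 2·v_{6}  ⟹  sig = (2;(1,2))
  P = {5,6,9}:  v_{5} + v_{6} + v_{9} = 0  ⟹  sig = (3;())
  P = {5,6,7}:  v_{5} + v_{6} + v_{7} = v_{2}  ⟹  sig = (3;(1))

so the primitive-relation signature multiset is
[(2;()), (2;(1)), (2;(1)), (2;(1)), (2;(1,2)), (3;()), (3;(1))]


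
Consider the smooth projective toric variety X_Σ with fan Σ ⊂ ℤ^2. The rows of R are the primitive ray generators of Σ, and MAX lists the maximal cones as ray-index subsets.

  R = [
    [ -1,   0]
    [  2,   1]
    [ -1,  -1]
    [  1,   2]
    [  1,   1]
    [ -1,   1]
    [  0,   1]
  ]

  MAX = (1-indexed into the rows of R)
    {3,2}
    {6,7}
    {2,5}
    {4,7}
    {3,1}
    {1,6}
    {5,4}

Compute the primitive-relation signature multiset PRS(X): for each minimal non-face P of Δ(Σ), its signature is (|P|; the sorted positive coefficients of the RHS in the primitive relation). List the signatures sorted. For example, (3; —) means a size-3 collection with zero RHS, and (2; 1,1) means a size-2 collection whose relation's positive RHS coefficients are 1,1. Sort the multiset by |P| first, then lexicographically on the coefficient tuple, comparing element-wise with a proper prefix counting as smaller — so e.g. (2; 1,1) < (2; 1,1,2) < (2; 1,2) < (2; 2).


|primitive collections| = 14. Relations:

  P = {3,5}:  v_{3} + v_{5} = 0  so sig = (2; —)
  P = {1,2}:  v_{1} + v_{2} = v_{5}  so sig = (2; 1)
  P = {1,5}:  v_{1} + v_{5} = v_{7}  so sig = (2; 1)
  P = {1,7}:  v_{1} + v_{7} = v_{6}  so sig = (2; 1)
  P = {2,6}:  v_{2} + v_{6} = v_{4}  so sig = (2; 1)
  P = {3,4}:  v_{3} + v_{4} = v_{7}  so sig = (2; 1)
  P = {3,7}:  v_{3} + v_{7} = v_{1}  so sig = (2; 1)
  P = {5,7}:  v_{5} + v_{7} = v_{4}  so sig = (2; 1)
  P = {1,4}:  v_{1} + v_{4} = 2·v_{7}  so sig = (2; 2)
  P = {2,7}:  v_{2} + v_{7} = 2·v_{5}  so sig = (2; 2)
  P = {3,6}:  v_{3} + v_{6} = 2·v_{1}  so sig = (2; 2)
  P = {5,6}:  v_{5} + v_{6} = 2·v_{7}  so sig = (2; 2)
  P = {2,4}:  v_{2} + v_{4} = 3·v_{5}  so sig = (2; 3)
  P = {4,6}:  v_{4} + v_{6} = 3·v_{7}  so sig = (2; 3)

Hence PRS(X_Σ) =
{ (2; —),  (2; 1) ×7,  (2; 2) ×4,  (2; 3) ×2 }


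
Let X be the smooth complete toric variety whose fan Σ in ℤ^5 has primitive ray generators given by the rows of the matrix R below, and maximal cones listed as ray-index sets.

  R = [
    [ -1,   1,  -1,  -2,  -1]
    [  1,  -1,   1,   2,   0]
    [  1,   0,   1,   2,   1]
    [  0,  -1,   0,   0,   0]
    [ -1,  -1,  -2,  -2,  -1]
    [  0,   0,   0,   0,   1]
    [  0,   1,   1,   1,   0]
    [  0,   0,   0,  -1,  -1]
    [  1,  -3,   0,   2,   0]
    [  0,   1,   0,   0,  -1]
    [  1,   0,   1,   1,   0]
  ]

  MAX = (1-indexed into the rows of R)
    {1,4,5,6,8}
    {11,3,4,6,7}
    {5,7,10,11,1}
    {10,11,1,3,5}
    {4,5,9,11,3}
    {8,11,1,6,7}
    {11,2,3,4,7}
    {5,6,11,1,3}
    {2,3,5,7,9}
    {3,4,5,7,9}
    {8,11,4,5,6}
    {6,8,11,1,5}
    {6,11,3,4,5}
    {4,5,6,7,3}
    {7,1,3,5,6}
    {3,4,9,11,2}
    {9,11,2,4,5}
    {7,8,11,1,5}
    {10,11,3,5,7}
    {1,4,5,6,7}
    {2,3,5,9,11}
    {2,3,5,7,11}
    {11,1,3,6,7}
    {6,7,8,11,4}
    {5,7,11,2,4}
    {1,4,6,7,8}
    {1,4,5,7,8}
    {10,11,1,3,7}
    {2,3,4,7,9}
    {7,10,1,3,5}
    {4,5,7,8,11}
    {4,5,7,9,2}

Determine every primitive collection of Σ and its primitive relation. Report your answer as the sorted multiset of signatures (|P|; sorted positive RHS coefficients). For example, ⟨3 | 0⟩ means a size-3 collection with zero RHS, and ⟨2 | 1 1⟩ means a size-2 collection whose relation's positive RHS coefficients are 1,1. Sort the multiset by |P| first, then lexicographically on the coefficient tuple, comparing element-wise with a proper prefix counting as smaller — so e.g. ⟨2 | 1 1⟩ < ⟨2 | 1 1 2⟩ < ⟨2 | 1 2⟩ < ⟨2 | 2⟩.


20 collections generate NE(X_Σ); each relation:

  {3,8}:  v_{3} + v_{8} = v_{11} ; sig = ⟨2 | 1⟩
  {1,9}:  v_{1} + v_{9} = v_{2} + v_{5} ; sig = ⟨2 | 1 1⟩
  {2,6}:  v_{2} + v_{6} = v_{3} + v_{4} ; sig = ⟨2 | 1 1⟩
  {6,10}:  v_{6} + v_{10} = v_{1} + v_{3} ; sig = ⟨2 | 1 1⟩
  {1,2}:  v_{1} + v_{2} = v_{5} + v_{7} + v_{11} ; sig = ⟨2 | 1 1 1⟩
  {4,10}:  v_{4} + v_{10} = v_{5} + v_{7} + v_{11} ; sig = ⟨2 | 1 1 1⟩
  {8,9}:  v_{8} + v_{9} = v_{2} + v_{4} + v_{5} + v_{11} ; sig = ⟨2 | 1 1 1 1⟩
  {9,10}:  v_{9} + v_{10} = v_{2} + v_{3} + 2·v_{5} + v_{7} + v_{11} ; sig = ⟨2 | 1 1 1 1 2⟩
  {2,8}:  v_{2} + v_{8} = v_{4} + v_{5} + v_{7} + 2·v_{11} ; sig = ⟨2 | 1 1 1 2⟩
  {8,10}:  v_{8} + v_{10} = v_{1} + v_{5} + v_{7} + 2·v_{11} ; sig = ⟨2 | 1 1 1 2⟩
  {6,9}:  v_{6} + v_{9} = 2·v_{3} + 2·v_{4} + v_{5} ; sig = ⟨2 | 1 2 2⟩
  {2,10}:  v_{2} + v_{10} = v_{3} + 2·v_{5} + 2·v_{7} + 2·v_{11} ; sig = ⟨2 | 1 2 2 2⟩
  {1,3,4}:  v_{1} + v_{3} + v_{4} = 0 ; sig = ⟨3 | 0⟩
  {1,4,11}:  v_{1} + v_{4} + v_{11} = v_{8} ; sig = ⟨3 | 1⟩
  {7,9,11}:  v_{7} + v_{9} + v_{11} = 2·v_{2} ; sig = ⟨3 | 2⟩
  {5,6,7,11}:  v_{5} + v_{6} + v_{7} + v_{11} = 0 ; sig = ⟨4 | 0⟩
  {2,3,4,5}:  v_{2} + v_{3} + v_{4} + v_{5} = v_{9} ; sig = ⟨4 | 1⟩
  {5,6,7,8}:  v_{5} + v_{6} + v_{7} + v_{8} = v_{1} + v_{4} ; sig = ⟨4 | 1 1⟩
  {1,3,5,7,11}:  v_{1} + v_{3} + v_{5} + v_{7} + v_{11} = v_{10} ; sig = ⟨5 | 1⟩
  {3,4,5,7,11}:  v_{3} + v_{4} + v_{5} + v_{7} + v_{11} = v_{2} ; sig = ⟨5 | 1⟩

Sorted signature multiset PRS(X):
    ⟨2 | 1⟩
    ⟨2 | 1 1⟩
    ⟨2 | 1 1⟩
    ⟨2 | 1 1⟩
    ⟨2 | 1 1 1⟩
    ⟨2 | 1 1 1⟩
    ⟨2 | 1 1 1 1⟩
    ⟨2 | 1 1 1 1 2⟩
    ⟨2 | 1 1 1 2⟩
    ⟨2 | 1 1 1 2⟩
    ⟨2 | 1 2 2⟩
    ⟨2 | 1 2 2 2⟩
    ⟨3 | 0⟩
    ⟨3 | 1⟩
    ⟨3 | 2⟩
    ⟨4 | 0⟩
    ⟨4 | 1⟩
    ⟨4 | 1 1⟩
    ⟨5 | 1⟩
    ⟨5 | 1⟩


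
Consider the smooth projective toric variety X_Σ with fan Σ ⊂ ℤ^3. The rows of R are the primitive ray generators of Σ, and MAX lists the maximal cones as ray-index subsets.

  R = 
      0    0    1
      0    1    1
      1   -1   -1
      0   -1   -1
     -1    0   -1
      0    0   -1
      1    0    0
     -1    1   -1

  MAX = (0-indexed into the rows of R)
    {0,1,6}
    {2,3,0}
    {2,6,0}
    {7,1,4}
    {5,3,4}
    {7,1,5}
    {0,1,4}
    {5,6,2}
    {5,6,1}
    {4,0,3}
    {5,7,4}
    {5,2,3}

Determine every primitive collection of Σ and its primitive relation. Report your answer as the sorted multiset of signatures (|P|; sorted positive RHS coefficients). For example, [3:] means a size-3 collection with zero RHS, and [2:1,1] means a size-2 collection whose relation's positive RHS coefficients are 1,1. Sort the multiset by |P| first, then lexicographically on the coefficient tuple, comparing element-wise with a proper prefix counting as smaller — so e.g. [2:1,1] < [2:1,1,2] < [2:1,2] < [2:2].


11 minimal non-faces of Δ(Σ) (on 8 rays):

  P = {0,5}:  v_{0} + v_{5} = 0  so sig = [2:]
  P = {1,3}:  v_{1} + v_{3} = 0  so sig = [2:]
  P = {1,2}:  v_{1} + v_{2} = v_{6}  so sig = [2:1]
  P = {3,6}:  v_{3} + v_{6} = v_{2}  so sig = [2:1]
  P = {4,6}:  v_{4} + v_{6} = v_{5}  so sig = [2:1]
  P = {0,7}:  v_{0} + v_{7} = v_{1} + v_{4}  so sig = [2:1,1]
  P = {2,4}:  v_{2} + v_{4} = v_{3} + v_{5}  so sig = [2:1,1]
  P = {3,7}:  v_{3} + v_{7} = v_{4} + v_{5}  so sig = [2:1,1]
  P = {6,7}:  v_{6} + v_{7} = v_{1} + 2·v_{5}  so sig = [2:1,2]
  P = {2,7}:  v_{2} + v_{7} = 2·v_{5}  so sig = [2:2]
  P = {1,4,5}:  v_{1} + v_{4} + v_{5} = v_{7}  so sig = [3:1]

Sorted signature multiset PRS(X):
{ [2:] ×2,  [2:1] ×3,  [2:1,1] ×3,  [2:1,2],  [2:2],  [3:1] }


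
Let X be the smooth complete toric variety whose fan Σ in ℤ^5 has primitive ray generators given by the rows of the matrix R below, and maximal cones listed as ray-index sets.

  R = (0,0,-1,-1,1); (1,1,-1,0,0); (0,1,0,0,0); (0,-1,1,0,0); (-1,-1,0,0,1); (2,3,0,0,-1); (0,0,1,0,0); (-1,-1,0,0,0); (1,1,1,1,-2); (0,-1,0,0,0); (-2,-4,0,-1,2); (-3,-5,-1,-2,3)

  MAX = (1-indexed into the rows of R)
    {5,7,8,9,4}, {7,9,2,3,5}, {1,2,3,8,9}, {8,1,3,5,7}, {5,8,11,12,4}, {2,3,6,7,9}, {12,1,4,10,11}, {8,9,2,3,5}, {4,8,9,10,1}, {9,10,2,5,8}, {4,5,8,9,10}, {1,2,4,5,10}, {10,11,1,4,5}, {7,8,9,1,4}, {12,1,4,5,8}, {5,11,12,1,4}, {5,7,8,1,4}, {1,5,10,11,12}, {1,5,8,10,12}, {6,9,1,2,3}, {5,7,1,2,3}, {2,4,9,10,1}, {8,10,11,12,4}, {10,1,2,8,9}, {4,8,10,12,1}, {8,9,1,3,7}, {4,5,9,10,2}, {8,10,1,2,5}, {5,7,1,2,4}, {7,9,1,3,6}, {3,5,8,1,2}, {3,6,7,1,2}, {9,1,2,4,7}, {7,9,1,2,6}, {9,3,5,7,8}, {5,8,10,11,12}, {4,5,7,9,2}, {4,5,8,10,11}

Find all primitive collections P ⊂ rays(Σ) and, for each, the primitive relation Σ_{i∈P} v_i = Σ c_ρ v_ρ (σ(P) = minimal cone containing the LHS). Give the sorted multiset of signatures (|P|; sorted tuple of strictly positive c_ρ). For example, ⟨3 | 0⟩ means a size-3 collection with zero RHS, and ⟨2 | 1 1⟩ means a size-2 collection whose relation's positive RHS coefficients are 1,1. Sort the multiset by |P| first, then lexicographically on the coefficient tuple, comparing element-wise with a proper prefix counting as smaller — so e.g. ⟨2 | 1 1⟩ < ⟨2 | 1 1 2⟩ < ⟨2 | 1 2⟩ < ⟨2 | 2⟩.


Δ(Σ) — 12 vertices, 24 min non-faces:

  • {3,10}:  v_{3} + v_{10} = 0  ⟹  sig = ⟨2 | 0⟩
  • {3,4}:  v_{3} + v_{4} = v_{7}  ⟹  sig = ⟨2 | 1⟩
  • {7,10}:  v_{7} + v_{10} = v_{4}  ⟹  sig = ⟨2 | 1⟩
  • {6,11}:  v_{6} + v_{11} = v_{1} + v_{4}  ⟹  sig = ⟨2 | 1 1⟩
  • {5,6}:  v_{5} + v_{6} = v_{2} + v_{3} + v_{7}  ⟹  sig = ⟨2 | 1 1 1⟩
  • {6,8}:  v_{6} + v_{8} = v_{1} + v_{3} + v_{9}  ⟹  sig = ⟨2 | 1 1 1⟩
  • {9,11}:  v_{9} + v_{11} = v_{4} + v_{8} + v_{10}  ⟹  sig = ⟨2 | 1 1 1⟩
  • {3,11}:  v_{3} + v_{11} = v_{1} + v_{4} + v_{5} + v_{8}  ⟹  sig = ⟨2 | 1 1 1 1⟩
  • {6,10}:  v_{6} + v_{10} = v_{1} + v_{2} + v_{7} + v_{9}  ⟹  sig = ⟨2 | 1 1 1 1⟩
  • {4,6}:  v_{4} + v_{6} = v_{1} + v_{2} + 2·v_{7} + v_{9}  ⟹  sig = ⟨2 | 1 1 1 2⟩
  • {7,11}:  v_{7} + v_{11} = v_{1} + 2·v_{4} + v_{5} + v_{8}  ⟹  sig = ⟨2 | 1 1 1 2⟩
  • {9,12}:  v_{9} + v_{12} = v_{1} + v_{4} + 2·v_{8} + v_{10}  ⟹  sig = ⟨2 | 1 1 1 2⟩
  • {2,11}:  v_{2} + v_{11} = v_{1} + v_{5} + 2·v_{10}  ⟹  sig = ⟨2 | 1 1 2⟩
  • {6,12}:  v_{6} + v_{12} = 2·v_{1} + v_{4} + v_{8}  ⟹  sig = ⟨2 | 1 1 2⟩
  • {2,12}:  v_{2} + v_{12} = 2·v_{1} + v_{5} + v_{8} + 2·v_{10}  ⟹  sig = ⟨2 | 1 1 2 2⟩
  • {3,12}:  v_{3} + v_{12} = 2·v_{1} + v_{4} + v_{5} + 2·v_{8}  ⟹  sig = ⟨2 | 1 1 2 2⟩
  • {7,12}:  v_{7} + v_{12} = 2·v_{1} + 2·v_{4} + v_{5} + 2·v_{8}  ⟹  sig = ⟨2 | 1 2 2 2⟩
  • {1,5,9}:  v_{1} + v_{5} + v_{9} = 0  ⟹  sig = ⟨3 | 0⟩
  • {2,7,8}:  v_{2} + v_{7} + v_{8} = 0  ⟹  sig = ⟨3 | 0⟩
  • {1,8,11}:  v_{1} + v_{8} + v_{11} = v_{12}  ⟹  sig = ⟨3 | 1⟩
  • {2,4,8}:  v_{2} + v_{4} + v_{8} = v_{10}  ⟹  sig = ⟨3 | 1⟩
  • {4,5,10,12}:  v_{4} + v_{5} + v_{10} + v_{12} = 2·v_{11}  ⟹  sig = ⟨4 | 2⟩
  • {1,2,3,7,9}:  v_{1} + v_{2} + v_{3} + v_{7} + v_{9} = v_{6}  ⟹  sig = ⟨5 | 1⟩
  • {1,4,5,8,10}:  v_{1} + v_{4} + v_{5} + v_{8} + v_{10} = v_{11}  ⟹  sig = ⟨5 | 1⟩

Signatures (|P|; sorted positive RHS coefficients), sorted:
    ⟨2 | 0⟩
    ⟨2 | 1⟩
    ⟨2 | 1⟩
    ⟨2 | 1 1⟩
    ⟨2 | 1 1 1⟩
    ⟨2 | 1 1 1⟩
    ⟨2 | 1 1 1⟩
    ⟨2 | 1 1 1 1⟩
    ⟨2 | 1 1 1 1⟩
    ⟨2 | 1 1 1 2⟩
    ⟨2 | 1 1 1 2⟩
    ⟨2 | 1 1 1 2⟩
    ⟨2 | 1 1 2⟩
    ⟨2 | 1 1 2⟩
    ⟨2 | 1 1 2 2⟩
    ⟨2 | 1 1 2 2⟩
    ⟨2 | 1 2 2 2⟩
    ⟨3 | 0⟩
    ⟨3 | 0⟩
    ⟨3 | 1⟩
    ⟨3 | 1⟩
    ⟨4 | 2⟩
    ⟨5 | 1⟩
    ⟨5 | 1⟩
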